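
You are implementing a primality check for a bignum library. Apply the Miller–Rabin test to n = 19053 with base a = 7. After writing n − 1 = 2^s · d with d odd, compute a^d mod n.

4432

n − 1 = 19052 = 2^2 · 4763, so s = 2 and d = 4763.
7^4763 mod 19053 = 4432.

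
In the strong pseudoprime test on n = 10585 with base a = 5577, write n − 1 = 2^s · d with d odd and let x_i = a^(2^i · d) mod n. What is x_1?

4699

n − 1 = 10584 = 2^3 · 1323, so s = 3 and d = 1323.
Repeated squaring mod 10585: 5577^1 ≡ 5577, 5577^2 ≡ 4199, 5577^4 ≡ 7576, 5577^8 ≡ 3906, 5577^16 ≡ 3851, 5577^32 ≡ 616, 5577^64 ≡ 8981, 5577^128 ≡ 661, 5577^256 ≡ 2936, 5577^512 ≡ 3906, 5577^1024 ≡ 3851.
1323 = 1024 + 256 + 32 + 8 + 2 + 1, so 5577^1323 ≡ 3851·2936·616·3906·4199·5577 ≡ 2638 (mod 10585).
x_0 = 2638.
x_1 = 2638^2 mod 10585 = 4699.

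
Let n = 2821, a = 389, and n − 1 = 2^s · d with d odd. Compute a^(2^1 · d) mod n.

1

n − 1 = 2820 = 2^2 · 705, so s = 2 and d = 705.
Repeated squaring mod 2821: 389^1 ≡ 389, 389^2 ≡ 1808, 389^4 ≡ 2146, 389^8 ≡ 1444, 389^16 ≡ 417, 389^32 ≡ 1808, 389^64 ≡ 2146, 389^128 ≡ 1444, 389^256 ≡ 417, 389^512 ≡ 1808.
705 = 512 + 128 + 64 + 1, so 389^705 ≡ 1808·1444·2146·389 ≡ 1611 (mod 2821).
x_0 = 1611.
x_1 = 1611^2 mod 2821 = 1.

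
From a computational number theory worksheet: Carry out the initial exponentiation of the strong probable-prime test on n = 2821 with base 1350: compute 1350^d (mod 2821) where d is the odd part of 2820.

216

n − 1 = 2820 = 2^2 · 705, so s = 2 and d = 705.
1350^705 mod 2821 = 216.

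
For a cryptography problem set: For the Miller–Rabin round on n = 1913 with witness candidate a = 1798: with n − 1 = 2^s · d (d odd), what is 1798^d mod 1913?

n − 1 = 1912 = 2^3 · 239, so s = 3 and d = 239.
1798^239 mod 1913 = 305.

305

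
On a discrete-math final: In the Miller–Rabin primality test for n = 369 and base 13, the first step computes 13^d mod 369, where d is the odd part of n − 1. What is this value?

n − 1 = 368 = 2^4 · 23, so s = 4 and d = 23.
13^23 mod 369 = 304.

304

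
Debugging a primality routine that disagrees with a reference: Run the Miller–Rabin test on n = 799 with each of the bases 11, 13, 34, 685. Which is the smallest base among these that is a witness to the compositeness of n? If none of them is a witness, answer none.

n − 1 = 798 = 2^1 · 399, so s = 1 and d = 399.
Base 11: x_0 = 11^399 mod 799 = 82. x_0 ∉ {1, 798} and s = 1, so 11 is a Miller–Rabin witness and 799 is composite.
Base 13: x_0 = 13^399 mod 799 = 480. x_0 ∉ {1, 798} and s = 1, so 13 is a Miller–Rabin witness and 799 is composite.
Base 34: x_0 = 34^399 mod 799 = 272. x_0 ∉ {1, 798} and s = 1, so 34 is a Miller–Rabin witness and 799 is composite.
Base 685: x_0 = 685^399 mod 799 = 755. x_0 ∉ {1, 798} and s = 1, so 685 is a Miller–Rabin witness and 799 is composite.
The smallest witness among the given bases is 11.

11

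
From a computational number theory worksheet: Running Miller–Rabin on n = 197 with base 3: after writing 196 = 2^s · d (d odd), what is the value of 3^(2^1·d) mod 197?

n − 1 = 196 = 2^2 · 49, so s = 2 and d = 49.
By repeated squaring, 3^49 ≡ 183 (mod 197).
x_0 = 183.
x_1 = 183^2 mod 197 = 196.

196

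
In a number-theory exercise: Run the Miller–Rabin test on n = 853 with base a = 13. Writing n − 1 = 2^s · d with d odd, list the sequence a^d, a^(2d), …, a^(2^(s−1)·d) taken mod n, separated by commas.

333, 852

n − 1 = 852 = 2^2 · 213, so s = 2 and d = 213.
x_0 = 13^213 mod 853 = 333.
x_1 = 333^2 mod 853 = 852.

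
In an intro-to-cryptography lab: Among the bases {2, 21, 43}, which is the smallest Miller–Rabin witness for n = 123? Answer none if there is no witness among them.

n − 1 = 122 = 2^1 · 61, so s = 1 and d = 61.
Base 2: x_0 = 2^61 mod 123 = 2. x_0 ∉ {1, 122} and s = 1, so 2 is a Miller–Rabin witness and 123 is composite.
Base 21: x_0 = 21^61 mod 123 = 21. x_0 ∉ {1, 122} and s = 1, so 21 is a Miller–Rabin witness and 123 is composite.
Base 43: x_0 = 43^61 mod 123 = 43. x_0 ∉ {1, 122} and s = 1, so 43 is a Miller–Rabin witness and 123 is composite.
The smallest witness among the given bases is 2.

2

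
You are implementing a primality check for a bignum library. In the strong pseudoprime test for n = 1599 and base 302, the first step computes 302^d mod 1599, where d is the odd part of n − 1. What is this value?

n − 1 = 1598 = 2^1 · 799, so s = 1 and d = 799.
302^799 mod 1599 = 380.

380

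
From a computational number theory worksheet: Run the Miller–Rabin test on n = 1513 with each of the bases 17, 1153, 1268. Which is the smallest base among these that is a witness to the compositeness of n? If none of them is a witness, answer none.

n − 1 = 1512 = 2^3 · 189, so s = 3 and d = 189.
Base 17: x_0 = 17^189 mod 1513 = 765. x_0 is neither 1 nor 1512, so continue squaring. x_1 = 765^2 mod 1513 = 1207. x_2 = 1207^2 mod 1513 = 1343. Reached i = s−1 = 2 without hitting −1: 17 is a Miller–Rabin witness and 1513 is composite.
Base 1153: x_0 = 1153^189 mod 1513 = 73. x_0 is neither 1 nor 1512, so continue squaring. x_1 = 73^2 mod 1513 = 790. x_2 = 790^2 mod 1513 = 744. Reached i = s−1 = 2 without hitting −1: 1153 is a Miller–Rabin witness and 1513 is composite.
Base 1268: x_0 = 1268^189 mod 1513 = 317. x_0 is neither 1 nor 1512, so continue squaring. x_1 = 317^2 mod 1513 = 631. x_2 = 631^2 mod 1513 = 242. Reached i = s−1 = 2 without hitting −1: 1268 is a Miller–Rabin witness and 1513 is composite.
The smallest witness among the given bases is 17.

17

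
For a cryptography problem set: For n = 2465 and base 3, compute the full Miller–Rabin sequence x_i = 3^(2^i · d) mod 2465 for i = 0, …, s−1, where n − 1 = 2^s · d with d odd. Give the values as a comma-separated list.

n − 1 = 2464 = 2^5 · 77, so s = 5 and d = 77.
x_0 = 3^77 mod 2465 = 2018.
x_1 = 2018^2 mod 2465 = 144.
x_2 = 144^2 mod 2465 = 1016.
x_3 = 1016^2 mod 2465 = 1886.
x_4 = 1886^2 mod 2465 = 1.

2018, 144, 1016, 1886, 1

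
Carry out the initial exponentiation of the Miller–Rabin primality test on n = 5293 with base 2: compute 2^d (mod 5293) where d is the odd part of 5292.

879

n − 1 = 5292 = 2^2 · 1323, so s = 2 and d = 1323.
2^1323 mod 5293 = 879.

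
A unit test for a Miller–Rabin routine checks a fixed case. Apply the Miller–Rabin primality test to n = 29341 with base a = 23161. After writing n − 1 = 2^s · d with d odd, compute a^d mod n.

4698

n − 1 = 29340 = 2^2 · 7335, so s = 2 and d = 7335.
Repeated squaring mod 29341: 23161^1 ≡ 23161, 23161^2 ≡ 19759, 23161^4 ≡ 6735, 23161^8 ≡ 28380, 23161^16 ≡ 13950, 23161^32 ≡ 12988, 23161^64 ≡ 6735, 23161^128 ≡ 28380, 23161^256 ≡ 13950, 23161^512 ≡ 12988, 23161^1024 ≡ 6735, 23161^2048 ≡ 28380, 23161^4096 ≡ 13950.
7335 = 4096 + 2048 + 1024 + 128 + 32 + 4 + 2 + 1, so 23161^7335 ≡ 13950·28380·6735·28380·12988·6735·19759·23161 ≡ 4698 (mod 29341).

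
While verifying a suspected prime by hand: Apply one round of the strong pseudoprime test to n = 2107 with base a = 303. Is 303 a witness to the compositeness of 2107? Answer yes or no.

yes

n − 1 = 2106 = 2^1 · 1053, so s = 1 and d = 1053.
x_0 = 303^1053 mod 2107 = 1513.
x_0 ∉ {1, 2106} and s = 1, so 303 is a Miller–Rabin witness and 2107 is composite.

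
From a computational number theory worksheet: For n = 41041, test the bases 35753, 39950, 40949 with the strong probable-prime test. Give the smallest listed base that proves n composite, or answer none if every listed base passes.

n − 1 = 41040 = 2^4 · 2565, so s = 4 and d = 2565.
Base 35753: x_0 = 35753^2565 mod 41041 = 1. x_0 = 1, so 35753 is not a witness.
Base 39950: x_0 = 39950^2565 mod 41041 = 1. x_0 = 1, so 39950 is not a witness.
Base 40949: x_0 = 40949^2565 mod 41041 = 41040. x_0 = 41040 ≡ −1, so 40949 is not a witness.
No listed base is a witness for 41041.

none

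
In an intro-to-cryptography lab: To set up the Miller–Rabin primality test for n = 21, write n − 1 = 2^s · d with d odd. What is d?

5

Halving: 20 → 10 → 5; 5 is odd.
So 20 = 2^2 · 5.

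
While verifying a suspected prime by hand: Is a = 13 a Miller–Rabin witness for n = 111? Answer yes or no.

n − 1 = 110 = 2^1 · 55, so s = 1 and d = 55.
x_0 = 13^55 mod 111 = 61.
x_0 ∉ {1, 110} and s = 1, so 13 is a Miller–Rabin witness and 111 is composite.

yes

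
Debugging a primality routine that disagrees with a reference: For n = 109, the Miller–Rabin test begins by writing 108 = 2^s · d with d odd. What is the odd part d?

27

Halving: 108 → 54 → 27; 27 is odd.
So 108 = 2^2 · 27.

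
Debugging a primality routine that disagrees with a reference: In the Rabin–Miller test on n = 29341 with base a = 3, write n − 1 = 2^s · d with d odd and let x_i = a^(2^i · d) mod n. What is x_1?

n − 1 = 29340 = 2^2 · 7335, so s = 2 and d = 7335.
x_0 = 3^7335 mod 29341 = 22569.
x_1 = 22569^2 mod 29341 = 1.

1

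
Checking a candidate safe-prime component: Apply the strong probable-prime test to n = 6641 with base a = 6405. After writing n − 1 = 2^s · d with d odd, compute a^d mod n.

4163

n − 1 = 6640 = 2^4 · 415, so s = 4 and d = 415.
6405^415 mod 6641 = 4163.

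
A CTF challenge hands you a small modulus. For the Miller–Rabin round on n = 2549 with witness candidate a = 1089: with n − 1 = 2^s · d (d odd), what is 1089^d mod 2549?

1

n − 1 = 2548 = 2^2 · 637, so s = 2 and d = 637.
Repeated squaring mod 2549: 1089^1 ≡ 1089, 1089^2 ≡ 636, 1089^4 ≡ 1754, 1089^8 ≡ 2422, 1089^16 ≡ 835, 1089^32 ≡ 1348, 1089^64 ≡ 2216, 1089^128 ≡ 1282, 1089^256 ≡ 1968, 1089^512 ≡ 1093.
637 = 512 + 64 + 32 + 16 + 8 + 4 + 1, so 1089^637 ≡ 1093·2216·1348·835·2422·1754·1089 ≡ 1 (mod 2549).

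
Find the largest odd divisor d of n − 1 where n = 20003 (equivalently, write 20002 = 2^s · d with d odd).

10001

Halving: 20002 → 10001; 10001 is odd.
So 20002 = 2^1 · 10001.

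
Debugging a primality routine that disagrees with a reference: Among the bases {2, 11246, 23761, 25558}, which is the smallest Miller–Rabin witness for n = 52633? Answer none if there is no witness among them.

n − 1 = 52632 = 2^3 · 6579, so s = 3 and d = 6579.
Base 2: x_0 = 2^6579 mod 52633 = 1. x_0 = 1, so 2 is not a witness.
Base 11246: x_0 = 11246^6579 mod 52633 = 1. x_0 = 1, so 11246 is not a witness.
Base 23761: x_0 = 23761^6579 mod 52633 = 52632. x_0 = 52632 ≡ −1, so 23761 is not a witness.
Base 25558: x_0 = 25558^6579 mod 52633 = 1. x_0 = 1, so 25558 is not a witness.
No listed base is a witness for 52633.

none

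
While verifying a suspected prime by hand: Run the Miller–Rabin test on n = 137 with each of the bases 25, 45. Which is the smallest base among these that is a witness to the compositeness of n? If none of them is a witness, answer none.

n − 1 = 136 = 2^3 · 17, so s = 3 and d = 17.
Base 25: x_0 = 25^17 mod 137 = 37. x_0 is neither 1 nor 136, so continue squaring. x_1 = 37^2 mod 137 = 136. x_1 ≡ −1, so 25 is not a witness.
Base 45: x_0 = 45^17 mod 137 = 10. x_0 is neither 1 nor 136, so continue squaring. x_1 = 10^2 mod 137 = 100. x_2 = 100^2 mod 137 = 136. x_2 ≡ −1, so 45 is not a witness.
No listed base is a witness for 137.

none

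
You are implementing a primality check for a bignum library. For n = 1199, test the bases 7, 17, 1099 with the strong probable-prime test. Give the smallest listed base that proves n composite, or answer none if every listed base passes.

7

n − 1 = 1198 = 2^1 · 599, so s = 1 and d = 599.
Base 7: x_0 = 7^599 mod 1199 = 239. x_0 ∉ {1, 1198} and s = 1, so 7 is a Miller–Rabin witness and 1199 is composite.
Base 17: x_0 = 17^599 mod 1199 = 849. x_0 ∉ {1, 1198} and s = 1, so 17 is a Miller–Rabin witness and 1199 is composite.
Base 1099: x_0 = 1099^599 mod 1199 = 516. x_0 ∉ {1, 1198} and s = 1, so 1099 is a Miller–Rabin witness and 1199 is composite.
The smallest witness among the given bases is 7.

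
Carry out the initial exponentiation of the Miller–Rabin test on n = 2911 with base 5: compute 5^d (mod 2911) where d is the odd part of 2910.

1918

n − 1 = 2910 = 2^1 · 1455, so s = 1 and d = 1455.
5^1455 mod 2911 = 1918.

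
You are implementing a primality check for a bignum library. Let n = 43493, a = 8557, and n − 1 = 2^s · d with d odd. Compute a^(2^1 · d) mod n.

2140

n − 1 = 43492 = 2^2 · 10873, so s = 2 and d = 10873.
Repeated squaring mod 43493: 8557^1 ≡ 8557, 8557^2 ≡ 23530, 8557^4 ≡ 38503, 8557^8 ≡ 22104, 8557^16 ≡ 29947, 8557^32 ≡ 40642, 8557^64 ≡ 38503, 8557^128 ≡ 22104, 8557^256 ≡ 29947, 8557^512 ≡ 40642, 8557^1024 ≡ 38503, 8557^2048 ≡ 22104, 8557^4096 ≡ 29947, 8557^8192 ≡ 40642.
10873 = 8192 + 2048 + 512 + 64 + 32 + 16 + 8 + 1, so 8557^10873 ≡ 40642·22104·40642·38503·40642·29947·22104·8557 ≡ 39929 (mod 43493).
x_0 = 39929.
x_1 = 39929^2 mod 43493 = 2140.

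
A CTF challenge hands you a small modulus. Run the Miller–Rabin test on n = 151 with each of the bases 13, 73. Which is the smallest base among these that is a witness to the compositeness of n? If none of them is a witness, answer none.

n − 1 = 150 = 2^1 · 75, so s = 1 and d = 75.
Base 13: x_0 = 13^75 mod 151 = 150. x_0 = 150 ≡ −1, so 13 is not a witness.
Base 73: x_0 = 73^75 mod 151 = 150. x_0 = 150 ≡ −1, so 73 is not a witness.
No listed base is a witness for 151.

none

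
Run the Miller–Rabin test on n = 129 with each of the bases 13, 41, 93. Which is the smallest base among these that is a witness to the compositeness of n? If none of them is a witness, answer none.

13

n − 1 = 128 = 2^7 · 1, so s = 7 and d = 1.
Base 13: x_0 = 13^1 mod 129 = 13. x_0 is neither 1 nor 128, so continue squaring. x_1 = 13^2 mod 129 = 40. x_2 = 40^2 mod 129 = 52. x_3 = 52^2 mod 129 = 124. x_4 = 124^2 mod 129 = 25. x_5 = 25^2 mod 129 = 109. x_6 = 109^2 mod 129 = 13. Reached i = s−1 = 6 without hitting −1: 13 is a Miller–Rabin witness and 129 is composite.
Base 41: x_0 = 41^1 mod 129 = 41. x_0 is neither 1 nor 128, so continue squaring. x_1 = 41^2 mod 129 = 4. x_2 = 4^2 mod 129 = 16. x_3 = 16^2 mod 129 = 127. x_4 = 127^2 mod 129 = 4. x_5 = 4^2 mod 129 = 16. x_6 = 16^2 mod 129 = 127. Reached i = s−1 = 6 without hitting −1: 41 is a Miller–Rabin witness and 129 is composite.
Base 93: x_0 = 93^1 mod 129 = 93. x_0 is neither 1 nor 128, so continue squaring. x_1 = 93^2 mod 129 = 6. x_2 = 6^2 mod 129 = 36. x_3 = 36^2 mod 129 = 6. x_4 = 6^2 mod 129 = 36. x_5 = 36^2 mod 129 = 6. x_6 = 6^2 mod 129 = 36. Reached i = s−1 = 6 without hitting −1: 93 is a Miller–Rabin witness and 129 is composite.
The smallest witness among the given bases is 13.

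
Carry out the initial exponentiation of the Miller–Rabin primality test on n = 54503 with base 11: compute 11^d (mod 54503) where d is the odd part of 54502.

54502

n − 1 = 54502 = 2^1 · 27251, so s = 1 and d = 27251.
Repeated squaring mod 54503: 11^1 ≡ 11, 11^2 ≡ 121, 11^4 ≡ 14641, 11^8 ≡ 53085, 11^16 ≡ 48616, 11^32 ≡ 47364, 11^64 ≡ 5016, 11^128 ≡ 34373, 11^256 ≡ 41598, 11^512 ≡ 32360, 11^1024 ≡ 3461, 11^2048 ≡ 42364, 11^4096 ≡ 33712, 11^8192 ≡ 2388, 11^16384 ≡ 34232.
27251 = 16384 + 8192 + 2048 + 512 + 64 + 32 + 16 + 2 + 1, so 11^27251 ≡ 34232·2388·42364·32360·5016·47364·48616·121·11 ≡ 54502 (mod 54503).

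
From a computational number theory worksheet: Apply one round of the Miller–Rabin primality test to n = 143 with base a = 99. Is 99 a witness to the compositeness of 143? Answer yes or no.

yes

n − 1 = 142 = 2^1 · 71, so s = 1 and d = 71.
x_0 = 99^71 mod 143 = 44.
x_0 ∉ {1, 142} and s = 1, so 99 is a Miller–Rabin witness and 143 is composite.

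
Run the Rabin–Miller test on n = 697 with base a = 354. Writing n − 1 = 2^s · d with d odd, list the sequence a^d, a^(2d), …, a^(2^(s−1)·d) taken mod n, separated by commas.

499, 172, 310

n − 1 = 696 = 2^3 · 87, so s = 3 and d = 87.
x_0 = 354^87 mod 697 = 499.
x_1 = 499^2 mod 697 = 172.
x_2 = 172^2 mod 697 = 310.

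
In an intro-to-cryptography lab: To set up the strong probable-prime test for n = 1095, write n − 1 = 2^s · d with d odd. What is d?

Halving: 1094 → 547; 547 is odd.
So 1094 = 2^1 · 547.

547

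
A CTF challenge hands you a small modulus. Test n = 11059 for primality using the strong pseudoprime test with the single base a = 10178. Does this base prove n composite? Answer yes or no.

no

n − 1 = 11058 = 2^1 · 5529, so s = 1 and d = 5529.
By repeated squaring, 10178^5529 ≡ 11058 (mod 11059).
x_0 = 10178^5529 mod 11059 = 11058.
x_0 = 11058 ≡ −1, so 10178 is not a witness.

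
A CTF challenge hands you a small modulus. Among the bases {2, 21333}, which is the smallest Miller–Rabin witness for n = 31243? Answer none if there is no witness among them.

2

n − 1 = 31242 = 2^1 · 15621, so s = 1 and d = 15621.
Base 2: x_0 = 2^15621 mod 31243 = 13291. x_0 ∉ {1, 31242} and s = 1, so 2 is a Miller–Rabin witness and 31243 is composite.
Base 21333: x_0 = 21333^15621 mod 31243 = 7026. x_0 ∉ {1, 31242} and s = 1, so 21333 is a Miller–Rabin witness and 31243 is composite.
The smallest witness among the given bases is 2.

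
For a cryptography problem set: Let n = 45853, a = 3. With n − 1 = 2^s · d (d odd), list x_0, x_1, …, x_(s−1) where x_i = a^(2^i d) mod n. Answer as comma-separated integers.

n − 1 = 45852 = 2^2 · 11463, so s = 2 and d = 11463.
x_0 = 3^11463 mod 45853 = 1.
x_1 = 1^2 mod 45853 = 1.

1, 1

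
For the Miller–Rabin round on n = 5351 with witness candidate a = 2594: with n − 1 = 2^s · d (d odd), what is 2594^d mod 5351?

n − 1 = 5350 = 2^1 · 2675, so s = 1 and d = 2675.
2594^2675 mod 5351 = 1.

1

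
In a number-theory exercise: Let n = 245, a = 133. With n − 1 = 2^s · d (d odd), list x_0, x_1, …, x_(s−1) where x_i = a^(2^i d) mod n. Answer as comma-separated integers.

n − 1 = 244 = 2^2 · 61, so s = 2 and d = 61.
x_0 = 133^61 mod 245 = 98.
x_1 = 98^2 mod 245 = 49.

98, 49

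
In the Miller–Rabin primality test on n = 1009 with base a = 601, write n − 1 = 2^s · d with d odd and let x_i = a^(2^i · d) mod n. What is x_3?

n − 1 = 1008 = 2^4 · 63, so s = 4 and d = 63.
Repeated squaring mod 1009: 601^1 ≡ 601, 601^2 ≡ 988, 601^4 ≡ 441, 601^8 ≡ 753, 601^16 ≡ 960, 601^32 ≡ 383.
63 = 32 + 16 + 8 + 4 + 2 + 1, so 601^63 ≡ 383·960·753·441·988·601 ≡ 830 (mod 1009).
x_0 = 830.
x_1 = 830^2 mod 1009 = 762.
x_2 = 762^2 mod 1009 = 469.
x_3 = 469^2 mod 1009 = 1008.

1008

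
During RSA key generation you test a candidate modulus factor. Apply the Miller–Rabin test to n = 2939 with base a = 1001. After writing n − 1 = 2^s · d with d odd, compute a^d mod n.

1

n − 1 = 2938 = 2^1 · 1469, so s = 1 and d = 1469.
Repeated squaring mod 2939: 1001^1 ≡ 1001, 1001^2 ≡ 2741, 1001^4 ≡ 997, 1001^8 ≡ 627, 1001^16 ≡ 2242, 1001^32 ≡ 874, 1001^64 ≡ 2675, 1001^128 ≡ 2099, 1001^256 ≡ 240, 1001^512 ≡ 1759, 1001^1024 ≡ 2253.
1469 = 1024 + 256 + 128 + 32 + 16 + 8 + 4 + 1, so 1001^1469 ≡ 2253·240·2099·874·2242·627·997·1001 ≡ 1 (mod 2939).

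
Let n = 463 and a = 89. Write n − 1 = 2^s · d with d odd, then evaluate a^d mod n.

1

n − 1 = 462 = 2^1 · 231, so s = 1 and d = 231.
89^231 mod 463 = 1.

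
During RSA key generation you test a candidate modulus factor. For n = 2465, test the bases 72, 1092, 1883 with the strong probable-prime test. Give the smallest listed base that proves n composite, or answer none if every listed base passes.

n − 1 = 2464 = 2^5 · 77, so s = 5 and d = 77.
Base 72: x_0 = 72^77 mod 2465 = 1177. x_0 is neither 1 nor 2464, so continue squaring. x_1 = 1177^2 mod 2465 = 2464. x_1 ≡ −1, so 72 is not a witness.
Base 1092: x_0 = 1092^77 mod 2465 = 1177. x_0 is neither 1 nor 2464, so continue squaring. x_1 = 1177^2 mod 2465 = 2464. x_1 ≡ −1, so 1092 is not a witness.
Base 1883: x_0 = 1883^77 mod 2465 = 1288. x_0 is neither 1 nor 2464, so continue squaring. x_1 = 1288^2 mod 2465 = 2464. x_1 ≡ −1, so 1883 is not a witness.
No listed base is a witness for 2465.

none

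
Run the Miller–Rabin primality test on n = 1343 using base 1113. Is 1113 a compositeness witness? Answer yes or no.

yes

n − 1 = 1342 = 2^1 · 671, so s = 1 and d = 671.
x_0 = 1113^671 mod 1343 = 66.
x_0 ∉ {1, 1342} and s = 1, so 1113 is a Miller–Rabin witness and 1343 is composite.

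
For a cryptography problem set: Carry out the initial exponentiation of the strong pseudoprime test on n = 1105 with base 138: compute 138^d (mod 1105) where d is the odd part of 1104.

593

n − 1 = 1104 = 2^4 · 69, so s = 4 and d = 69.
Repeated squaring mod 1105: 138^1 ≡ 138, 138^2 ≡ 259, 138^4 ≡ 781, 138^8 ≡ 1, 138^16 ≡ 1, 138^32 ≡ 1, 138^64 ≡ 1.
69 = 64 + 4 + 1, so 138^69 ≡ 1·781·138 ≡ 593 (mod 1105).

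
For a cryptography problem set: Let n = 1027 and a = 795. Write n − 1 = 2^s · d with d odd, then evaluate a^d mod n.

n − 1 = 1026 = 2^1 · 513, so s = 1 and d = 513.
795^513 mod 1027 = 694.

694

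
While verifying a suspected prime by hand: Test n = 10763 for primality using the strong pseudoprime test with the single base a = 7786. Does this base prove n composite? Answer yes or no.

yes

n − 1 = 10762 = 2^1 · 5381, so s = 1 and d = 5381.
x_0 = 7786^5381 mod 10763 = 5496.
x_0 ∉ {1, 10762} and s = 1, so 7786 is a Miller–Rabin witness and 10763 is composite.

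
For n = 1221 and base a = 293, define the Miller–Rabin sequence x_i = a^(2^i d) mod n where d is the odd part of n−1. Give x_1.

958

n − 1 = 1220 = 2^2 · 305, so s = 2 and d = 305.
Repeated squaring mod 1221: 293^1 ≡ 293, 293^2 ≡ 379, 293^4 ≡ 784, 293^8 ≡ 493, 293^16 ≡ 70, 293^32 ≡ 16, 293^64 ≡ 256, 293^128 ≡ 823, 293^256 ≡ 895.
305 = 256 + 32 + 16 + 1, so 293^305 ≡ 895·16·70·293 ≡ 197 (mod 1221).
x_0 = 197.
x_1 = 197^2 mod 1221 = 958.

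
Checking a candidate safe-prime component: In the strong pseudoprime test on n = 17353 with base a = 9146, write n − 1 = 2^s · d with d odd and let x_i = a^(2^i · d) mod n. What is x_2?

n − 1 = 17352 = 2^3 · 2169, so s = 3 and d = 2169.
Repeated squaring mod 17353: 9146^1 ≡ 9146, 9146^2 ≡ 7856, 9146^4 ≡ 9468, 9146^8 ≡ 14779, 9146^16 ≡ 13983, 9146^32 ≡ 8038, 9146^64 ≡ 4225, 9146^128 ≡ 11741, 9146^256 ≡ 16202, 9146^512 ≡ 5973, 9146^1024 ≡ 16314, 9146^2048 ≡ 3635.
2169 = 2048 + 64 + 32 + 16 + 8 + 1, so 9146^2169 ≡ 3635·4225·8038·13983·14779·9146 ≡ 10361 (mod 17353).
x_0 = 10361.
x_1 = 10361^2 mod 17353 = 4663.
x_2 = 4663^2 mod 17353 = 260.

260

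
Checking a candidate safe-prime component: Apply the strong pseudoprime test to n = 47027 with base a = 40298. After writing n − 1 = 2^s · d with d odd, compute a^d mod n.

12671

n − 1 = 47026 = 2^1 · 23513, so s = 1 and d = 23513.
Repeated squaring mod 47027: 40298^1 ≡ 40298, 40298^2 ≡ 39467, 40298^4 ≡ 15795, 40298^8 ≡ 3790, 40298^16 ≡ 20865, 40298^32 ≡ 19286, 40298^64 ≡ 13253, 40298^128 ≡ 43191, 40298^256 ≡ 42472, 40298^512 ≡ 9118, 40298^1024 ≡ 41215, 40298^2048 ≡ 13958, 40298^4096 ≡ 39930, 40298^8192 ≡ 1492, 40298^16384 ≡ 15795.
23513 = 16384 + 4096 + 2048 + 512 + 256 + 128 + 64 + 16 + 8 + 1, so 40298^23513 ≡ 15795·39930·13958·9118·42472·43191·13253·20865·3790·40298 ≡ 12671 (mod 47027).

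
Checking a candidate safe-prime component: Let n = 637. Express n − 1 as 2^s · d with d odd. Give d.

159

Halving: 636 → 318 → 159; 159 is odd.
So 636 = 2^2 · 159.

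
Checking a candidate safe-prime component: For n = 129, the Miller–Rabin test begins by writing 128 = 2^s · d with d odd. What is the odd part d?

1

Halving: 128 → 64 → 32 → 16 → 8 → 4 → 2 → 1; 1 is odd.
So 128 = 2^7 · 1.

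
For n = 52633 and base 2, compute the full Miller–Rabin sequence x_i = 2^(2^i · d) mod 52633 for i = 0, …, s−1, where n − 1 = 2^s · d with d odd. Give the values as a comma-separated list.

n − 1 = 52632 = 2^3 · 6579, so s = 3 and d = 6579.
x_0 = 2^6579 mod 52633 = 1.
x_1 = 1^2 mod 52633 = 1.
x_2 = 1^2 mod 52633 = 1.

1, 1, 1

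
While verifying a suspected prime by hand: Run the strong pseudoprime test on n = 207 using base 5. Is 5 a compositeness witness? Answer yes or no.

yes

n − 1 = 206 = 2^1 · 103, so s = 1 and d = 103.
x_0 = 5^103 mod 207 = 203.
x_0 ∉ {1, 206} and s = 1, so 5 is a Miller–Rabin witness and 207 is composite.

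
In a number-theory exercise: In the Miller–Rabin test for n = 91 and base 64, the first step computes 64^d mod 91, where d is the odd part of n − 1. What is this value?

64

n − 1 = 90 = 2^1 · 45, so s = 1 and d = 45.
Repeated squaring mod 91: 64^1 ≡ 64, 64^2 ≡ 1, 64^4 ≡ 1, 64^8 ≡ 1, 64^16 ≡ 1, 64^32 ≡ 1.
45 = 32 + 8 + 4 + 1, so 64^45 ≡ 1·1·1·64 ≡ 64 (mod 91).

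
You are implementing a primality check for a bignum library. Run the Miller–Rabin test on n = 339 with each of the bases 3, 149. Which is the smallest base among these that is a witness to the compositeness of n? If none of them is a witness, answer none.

3

n − 1 = 338 = 2^1 · 169, so s = 1 and d = 169.
Base 3: x_0 = 3^169 mod 339 = 336. x_0 ∉ {1, 338} and s = 1, so 3 is a Miller–Rabin witness and 339 is composite.
Base 149: x_0 = 149^169 mod 339 = 149. x_0 ∉ {1, 338} and s = 1, so 149 is a Miller–Rabin witness and 339 is composite.
The smallest witness among the given bases is 3.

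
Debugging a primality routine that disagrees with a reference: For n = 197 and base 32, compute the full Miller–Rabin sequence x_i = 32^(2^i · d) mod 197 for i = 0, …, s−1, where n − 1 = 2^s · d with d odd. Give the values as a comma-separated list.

183, 196

n − 1 = 196 = 2^2 · 49, so s = 2 and d = 49.
x_0 = 32^49 mod 197 = 183.
x_1 = 183^2 mod 197 = 196.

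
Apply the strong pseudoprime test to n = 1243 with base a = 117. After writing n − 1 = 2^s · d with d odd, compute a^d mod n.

n − 1 = 1242 = 2^1 · 621, so s = 1 and d = 621.
117^621 mod 1243 = 7.

7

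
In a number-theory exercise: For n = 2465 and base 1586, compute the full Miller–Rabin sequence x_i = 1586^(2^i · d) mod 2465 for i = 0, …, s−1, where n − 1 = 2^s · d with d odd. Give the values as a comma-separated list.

581, 2321, 1016, 1886, 1

n − 1 = 2464 = 2^5 · 77, so s = 5 and d = 77.
x_0 = 1586^77 mod 2465 = 581.
x_1 = 581^2 mod 2465 = 2321.
x_2 = 2321^2 mod 2465 = 1016.
x_3 = 1016^2 mod 2465 = 1886.
x_4 = 1886^2 mod 2465 = 1.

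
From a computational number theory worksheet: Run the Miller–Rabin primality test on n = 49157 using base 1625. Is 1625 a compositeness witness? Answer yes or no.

n − 1 = 49156 = 2^2 · 12289, so s = 2 and d = 12289.
Repeated squaring mod 49157: 1625^1 ≡ 1625, 1625^2 ≡ 35304, 1625^4 ≡ 45838, 1625^8 ≡ 4593, 1625^16 ≡ 7296, 1625^32 ≡ 43742, 1625^64 ≡ 24653, 1625^128 ≡ 42418, 1625^256 ≡ 42210, 1625^512 ≡ 37792, 1625^1024 ≡ 27786, 1625^2048 ≡ 1954, 1625^4096 ≡ 33027, 1625^8192 ≡ 38056.
12289 = 8192 + 4096 + 1, so 1625^12289 ≡ 38056·33027·1625 ≡ 37867 (mod 49157).
x_0 = 1625^12289 mod 49157 = 37867.
x_0 is neither 1 nor 49156, so continue squaring.
x_1 = 37867^2 mod 49157 = 49156.
x_1 ≡ −1, so 1625 is not a witness.

no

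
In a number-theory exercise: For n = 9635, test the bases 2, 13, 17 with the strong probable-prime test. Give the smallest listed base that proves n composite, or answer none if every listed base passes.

2

n − 1 = 9634 = 2^1 · 4817, so s = 1 and d = 4817.
Base 2: x_0 = 2^4817 mod 9635 = 3562. x_0 ∉ {1, 9634} and s = 1, so 2 is a Miller–Rabin witness and 9635 is composite.
Base 13: x_0 = 13^4817 mod 9635 = 6343. x_0 ∉ {1, 9634} and s = 1, so 13 is a Miller–Rabin witness and 9635 is composite.
Base 17: x_0 = 17^4817 mod 9635 = 4352. x_0 ∉ {1, 9634} and s = 1, so 17 is a Miller–Rabin witness and 9635 is composite.
The smallest witness among the given bases is 2.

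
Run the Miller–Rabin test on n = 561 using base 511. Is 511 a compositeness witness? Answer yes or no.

no

n − 1 = 560 = 2^4 · 35, so s = 4 and d = 35.
x_0 = 511^35 mod 561 = 1.
x_0 = 1, so 511 is not a witness.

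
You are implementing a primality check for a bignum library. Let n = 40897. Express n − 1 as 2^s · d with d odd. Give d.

Halving: 40896 → 20448 → 10224 → 5112 → 2556 → 1278 → 639; 639 is odd.
So 40896 = 2^6 · 639.

639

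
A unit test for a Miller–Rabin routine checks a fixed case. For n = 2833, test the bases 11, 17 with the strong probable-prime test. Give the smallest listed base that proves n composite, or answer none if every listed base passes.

none

n − 1 = 2832 = 2^4 · 177, so s = 4 and d = 177.
Base 11: x_0 = 11^177 mod 2833 = 1745. x_0 is neither 1 nor 2832, so continue squaring. x_1 = 1745^2 mod 2833 = 2383. x_2 = 2383^2 mod 2833 = 1357. x_3 = 1357^2 mod 2833 = 2832. x_3 ≡ −1, so 11 is not a witness.
Base 17: x_0 = 17^177 mod 2833 = 1088. x_0 is neither 1 nor 2832, so continue squaring. x_1 = 1088^2 mod 2833 = 2383. x_2 = 2383^2 mod 2833 = 1357. x_3 = 1357^2 mod 2833 = 2832. x_3 ≡ −1, so 17 is not a witness.
No listed base is a witness for 2833.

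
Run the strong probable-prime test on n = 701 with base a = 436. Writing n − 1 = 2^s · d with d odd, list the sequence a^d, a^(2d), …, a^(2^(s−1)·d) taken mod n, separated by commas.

n − 1 = 700 = 2^2 · 175, so s = 2 and d = 175.
x_0 = 436^175 mod 701 = 566.
x_1 = 566^2 mod 701 = 700.

566, 700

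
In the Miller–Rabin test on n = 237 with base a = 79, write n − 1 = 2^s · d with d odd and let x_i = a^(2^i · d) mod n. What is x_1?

79

n − 1 = 236 = 2^2 · 59, so s = 2 and d = 59.
x_0 = 79^59 mod 237 = 79.
x_1 = 79^2 mod 237 = 79.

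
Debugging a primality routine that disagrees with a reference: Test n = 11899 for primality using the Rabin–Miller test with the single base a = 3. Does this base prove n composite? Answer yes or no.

n − 1 = 11898 = 2^1 · 5949, so s = 1 and d = 5949.
x_0 = 3^5949 mod 11899 = 1871.
x_0 ∉ {1, 11898} and s = 1, so 3 is a Miller–Rabin witness and 11899 is composite.

yes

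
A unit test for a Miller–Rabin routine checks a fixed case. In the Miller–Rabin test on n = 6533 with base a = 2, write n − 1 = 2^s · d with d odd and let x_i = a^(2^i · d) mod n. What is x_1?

n − 1 = 6532 = 2^2 · 1633, so s = 2 and d = 1633.
x_0 = 2^1633 mod 6533 = 2962.
x_1 = 2962^2 mod 6533 = 6158.

6158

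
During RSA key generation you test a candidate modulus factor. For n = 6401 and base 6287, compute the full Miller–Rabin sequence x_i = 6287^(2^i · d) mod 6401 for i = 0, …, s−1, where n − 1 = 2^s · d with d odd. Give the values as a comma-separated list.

n − 1 = 6400 = 2^8 · 25, so s = 8 and d = 25.
x_0 = 6287^25 mod 6401 = 4954.
x_1 = 4954^2 mod 6401 = 682.
x_2 = 682^2 mod 6401 = 4252.
x_3 = 4252^2 mod 6401 = 3080.
x_4 = 3080^2 mod 6401 = 118.
x_5 = 118^2 mod 6401 = 1122.
x_6 = 1122^2 mod 6401 = 4288.
x_7 = 4288^2 mod 6401 = 3272.

4954, 682, 4252, 3080, 118, 1122, 4288, 3272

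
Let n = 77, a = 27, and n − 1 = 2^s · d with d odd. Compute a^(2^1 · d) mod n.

15

n − 1 = 76 = 2^2 · 19, so s = 2 and d = 19.
Repeated squaring mod 77: 27^1 ≡ 27, 27^2 ≡ 36, 27^4 ≡ 64, 27^8 ≡ 15, 27^16 ≡ 71.
19 = 16 + 2 + 1, so 27^19 ≡ 71·36·27 ≡ 20 (mod 77).
x_0 = 20.
x_1 = 20^2 mod 77 = 15.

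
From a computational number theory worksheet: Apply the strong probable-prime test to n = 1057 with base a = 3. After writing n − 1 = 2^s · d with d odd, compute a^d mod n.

n − 1 = 1056 = 2^5 · 33, so s = 5 and d = 33.
3^33 mod 1057 = 83.

83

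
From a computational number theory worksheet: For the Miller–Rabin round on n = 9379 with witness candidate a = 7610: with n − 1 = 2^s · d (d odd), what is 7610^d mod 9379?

n − 1 = 9378 = 2^1 · 4689, so s = 1 and d = 4689.
7610^4689 mod 9379 = 4251.

4251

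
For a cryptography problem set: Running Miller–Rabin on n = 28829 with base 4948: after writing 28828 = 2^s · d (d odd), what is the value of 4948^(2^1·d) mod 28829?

n − 1 = 28828 = 2^2 · 7207, so s = 2 and d = 7207.
x_0 = 4948^7207 mod 28829 = 12690.
x_1 = 12690^2 mod 28829 = 26135.

26135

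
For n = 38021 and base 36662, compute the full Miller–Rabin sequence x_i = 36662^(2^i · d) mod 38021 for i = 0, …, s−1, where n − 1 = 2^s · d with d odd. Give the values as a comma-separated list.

n − 1 = 38020 = 2^2 · 9505, so s = 2 and d = 9505.
x_0 = 36662^9505 mod 38021 = 31451.
x_1 = 31451^2 mod 38021 = 11065.

31451, 11065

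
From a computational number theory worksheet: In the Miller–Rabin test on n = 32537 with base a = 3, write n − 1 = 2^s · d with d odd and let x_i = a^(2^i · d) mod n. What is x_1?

18629

n − 1 = 32536 = 2^3 · 4067, so s = 3 and d = 4067.
x_0 = 3^4067 mod 32537 = 27076.
x_1 = 27076^2 mod 32537 = 18629.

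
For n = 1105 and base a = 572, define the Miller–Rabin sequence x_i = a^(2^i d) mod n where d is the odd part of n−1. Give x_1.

n − 1 = 1104 = 2^4 · 69, so s = 4 and d = 69.
Repeated squaring mod 1105: 572^1 ≡ 572, 572^2 ≡ 104, 572^4 ≡ 871, 572^8 ≡ 611, 572^16 ≡ 936, 572^32 ≡ 936, 572^64 ≡ 936.
69 = 64 + 4 + 1, so 572^69 ≡ 936·871·572 ≡ 962 (mod 1105).
x_0 = 962.
x_1 = 962^2 mod 1105 = 559.

559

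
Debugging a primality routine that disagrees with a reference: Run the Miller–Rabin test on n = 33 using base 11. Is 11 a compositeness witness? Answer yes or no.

n − 1 = 32 = 2^5 · 1, so s = 5 and d = 1.
x_0 = 11^1 mod 33 = 11.
x_0 is neither 1 nor 32, so continue squaring.
x_1 = 11^2 mod 33 = 22.
x_2 = 22^2 mod 33 = 22.
x_3 = 22^2 mod 33 = 22.
x_4 = 22^2 mod 33 = 22.
Reached i = s−1 = 4 without hitting −1: 11 is a Miller–Rabin witness and 33 is composite.

yes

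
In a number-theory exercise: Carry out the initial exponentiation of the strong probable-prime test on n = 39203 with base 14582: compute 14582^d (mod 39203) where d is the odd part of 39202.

n − 1 = 39202 = 2^1 · 19601, so s = 1 and d = 19601.
14582^19601 mod 39203 = 32115.

32115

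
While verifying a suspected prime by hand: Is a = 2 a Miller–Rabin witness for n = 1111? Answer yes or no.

n − 1 = 1110 = 2^1 · 555, so s = 1 and d = 555.
x_0 = 2^555 mod 1111 = 978.
x_0 ∉ {1, 1110} and s = 1, so 2 is a Miller–Rabin witness and 1111 is composite.

yes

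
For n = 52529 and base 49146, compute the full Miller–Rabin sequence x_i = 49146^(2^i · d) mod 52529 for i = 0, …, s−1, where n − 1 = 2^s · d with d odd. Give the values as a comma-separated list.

40026, 51234, 48626, 52528

n − 1 = 52528 = 2^4 · 3283, so s = 4 and d = 3283.
x_0 = 49146^3283 mod 52529 = 40026.
x_1 = 40026^2 mod 52529 = 51234.
x_2 = 51234^2 mod 52529 = 48626.
x_3 = 48626^2 mod 52529 = 52528.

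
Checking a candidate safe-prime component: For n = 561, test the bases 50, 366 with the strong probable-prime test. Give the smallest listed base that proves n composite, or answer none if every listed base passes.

366

n − 1 = 560 = 2^4 · 35, so s = 4 and d = 35.
Base 50: x_0 = 50^35 mod 561 = 560. x_0 = 560 ≡ −1, so 50 is not a witness.
Base 366: x_0 = 366^35 mod 561 = 474. x_0 is neither 1 nor 560, so continue squaring. x_1 = 474^2 mod 561 = 276. x_2 = 276^2 mod 561 = 441. x_3 = 441^2 mod 561 = 375. Reached i = s−1 = 3 without hitting −1: 366 is a Miller–Rabin witness and 561 is composite.
The smallest witness among the given bases is 366.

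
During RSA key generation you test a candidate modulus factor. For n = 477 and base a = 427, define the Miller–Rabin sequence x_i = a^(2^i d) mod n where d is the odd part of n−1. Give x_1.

184

n − 1 = 476 = 2^2 · 119, so s = 2 and d = 119.
x_0 = 427^119 mod 477 = 376.
x_1 = 376^2 mod 477 = 184.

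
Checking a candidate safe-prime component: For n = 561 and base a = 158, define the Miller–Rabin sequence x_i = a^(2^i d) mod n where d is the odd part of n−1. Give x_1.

529

n − 1 = 560 = 2^4 · 35, so s = 4 and d = 35.
x_0 = 158^35 mod 561 = 23.
x_1 = 23^2 mod 561 = 529.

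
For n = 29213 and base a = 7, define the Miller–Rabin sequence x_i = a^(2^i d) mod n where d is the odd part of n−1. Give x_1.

25455

n − 1 = 29212 = 2^2 · 7303, so s = 2 and d = 7303.
Repeated squaring mod 29213: 7^1 ≡ 7, 7^2 ≡ 49, 7^4 ≡ 2401, 7^8 ≡ 9840, 7^16 ≡ 13718, 7^32 ≡ 22591, 7^64 ≡ 2171, 7^128 ≡ 9948, 7^256 ≡ 18273, 7^512 ≡ 27152, 7^1024 ≡ 11836, 7^2048 ≡ 14561, 7^4096 ≡ 23980.
7303 = 4096 + 2048 + 1024 + 128 + 4 + 2 + 1, so 7^7303 ≡ 23980·14561·11836·9948·2401·49·7 ≡ 2915 (mod 29213).
x_0 = 2915.
x_1 = 2915^2 mod 29213 = 25455.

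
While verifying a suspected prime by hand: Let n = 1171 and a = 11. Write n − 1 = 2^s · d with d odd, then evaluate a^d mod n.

n − 1 = 1170 = 2^1 · 585, so s = 1 and d = 585.
11^585 mod 1171 = 1170.

1170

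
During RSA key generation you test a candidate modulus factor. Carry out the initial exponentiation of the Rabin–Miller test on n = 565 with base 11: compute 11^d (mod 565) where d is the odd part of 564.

441

n − 1 = 564 = 2^2 · 141, so s = 2 and d = 141.
11^141 mod 565 = 441.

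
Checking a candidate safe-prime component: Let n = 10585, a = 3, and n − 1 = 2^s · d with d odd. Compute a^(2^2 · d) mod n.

n − 1 = 10584 = 2^3 · 1323, so s = 3 and d = 1323.
x_0 = 3^1323 mod 10585 = 8422.
x_1 = 8422^2 mod 10585 = 10584.
x_2 = 10584^2 mod 10585 = 1.

1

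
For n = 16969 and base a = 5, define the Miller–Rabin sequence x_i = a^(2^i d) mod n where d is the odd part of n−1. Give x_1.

n − 1 = 16968 = 2^3 · 2121, so s = 3 and d = 2121.
Repeated squaring mod 16969: 5^1 ≡ 5, 5^2 ≡ 25, 5^4 ≡ 625, 5^8 ≡ 338, 5^16 ≡ 12430, 5^32 ≡ 2155, 5^64 ≡ 11488, 5^128 ≡ 6231, 5^256 ≡ 289, 5^512 ≡ 15645, 5^1024 ≡ 5169, 5^2048 ≡ 9355.
2121 = 2048 + 64 + 8 + 1, so 5^2121 ≡ 9355·11488·338·5 ≡ 644 (mod 16969).
x_0 = 644.
x_1 = 644^2 mod 16969 = 7480.

7480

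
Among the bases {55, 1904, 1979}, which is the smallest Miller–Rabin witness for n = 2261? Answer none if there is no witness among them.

55

n − 1 = 2260 = 2^2 · 565, so s = 2 and d = 565.
Base 55: x_0 = 55^565 mod 2261 = 1126. x_0 is neither 1 nor 2260, so continue squaring. x_1 = 1126^2 mod 2261 = 1716. Reached i = s−1 = 1 without hitting −1: 55 is a Miller–Rabin witness and 2261 is composite.
Base 1904: x_0 = 1904^565 mod 2261 = 595. x_0 is neither 1 nor 2260, so continue squaring. x_1 = 595^2 mod 2261 = 1309. Reached i = s−1 = 1 without hitting −1: 1904 is a Miller–Rabin witness and 2261 is composite.
Base 1979: x_0 = 1979^565 mod 2261 = 572. x_0 is neither 1 nor 2260, so continue squaring. x_1 = 572^2 mod 2261 = 1600. Reached i = s−1 = 1 without hitting −1: 1979 is a Miller–Rabin witness and 2261 is composite.
The smallest witness among the given bases is 55.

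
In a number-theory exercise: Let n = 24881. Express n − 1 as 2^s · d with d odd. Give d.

Halving: 24880 → 12440 → 6220 → 3110 → 1555; 1555 is odd.
So 24880 = 2^4 · 1555.

1555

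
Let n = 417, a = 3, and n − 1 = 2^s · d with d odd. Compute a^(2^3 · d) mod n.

54

n − 1 = 416 = 2^5 · 13, so s = 5 and d = 13.
x_0 = 3^13 mod 417 = 132.
x_1 = 132^2 mod 417 = 327.
x_2 = 327^2 mod 417 = 177.
x_3 = 177^2 mod 417 = 54.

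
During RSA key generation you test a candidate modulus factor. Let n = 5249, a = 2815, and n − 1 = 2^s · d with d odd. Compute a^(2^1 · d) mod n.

n − 1 = 5248 = 2^7 · 41, so s = 7 and d = 41.
x_0 = 2815^41 mod 5249 = 4509.
x_1 = 4509^2 mod 5249 = 1704.

1704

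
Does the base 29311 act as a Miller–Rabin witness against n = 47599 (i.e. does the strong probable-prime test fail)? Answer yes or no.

n − 1 = 47598 = 2^1 · 23799, so s = 1 and d = 23799.
Repeated squaring mod 47599: 29311^1 ≡ 29311, 29311^2 ≡ 20370, 29311^4 ≡ 16417, 29311^8 ≡ 12351, 29311^16 ≡ 40005, 29311^32 ≡ 26447, 29311^64 ≡ 24103, 29311^128 ≡ 8814, 29311^256 ≡ 5028, 29311^512 ≡ 5715, 29311^1024 ≡ 8311, 29311^2048 ≡ 6572, 29311^4096 ≡ 18891, 29311^8192 ≡ 20178, 29311^16384 ≡ 37437.
23799 = 16384 + 4096 + 2048 + 1024 + 128 + 64 + 32 + 16 + 4 + 2 + 1, so 29311^23799 ≡ 37437·18891·6572·8311·8814·24103·26447·40005·16417·20370·29311 ≡ 47598 (mod 47599).
x_0 = 29311^23799 mod 47599 = 47598.
x_0 = 47598 ≡ −1, so 29311 is not a witness.

no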